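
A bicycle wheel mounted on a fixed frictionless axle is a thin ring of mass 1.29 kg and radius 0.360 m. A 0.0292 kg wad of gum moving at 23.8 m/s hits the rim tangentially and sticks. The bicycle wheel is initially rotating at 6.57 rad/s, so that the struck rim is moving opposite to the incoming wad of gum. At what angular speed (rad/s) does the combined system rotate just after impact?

|ω_f| ≈ 4.96 rad/s

The axle reaction passes through the axle and exerts no torque about it; angular momentum about the axle is conserved through the impact.
I_p = (1.29)(0.360)² = 0.1672 kg·m². Taking the sense of the wad of gum's angular momentum as positive, L_{wad} = m v R = (0.0292)(23.8)(0.360) = 0.2502 kg·m²/s.
L_i = −I_p ω_p + m v R = −(0.1672)(6.57) + 0.2502 = -0.8482 kg·m²/s.
After sticking, I_f = I_p + m R² = 0.1672 + (0.0292)(0.360)² = 0.1710 kg·m².
ω_f = L_i / I_f = -0.8482 / 0.1710 = -4.961 rad/s.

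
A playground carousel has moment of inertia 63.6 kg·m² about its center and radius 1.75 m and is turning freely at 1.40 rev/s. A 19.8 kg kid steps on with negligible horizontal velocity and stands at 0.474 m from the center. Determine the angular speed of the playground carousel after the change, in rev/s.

ω_f ≈ 1.31 rev/s

No external torque acts about the center; L_before = L_after.
Added inertia Σmr² = (19.8)(0.474)² = 4.449 kg·m²; I_f = 63.60 + 4.449 = 68.05 kg·m².
ω_f = I_p ω_i / I_f = (63.60)(1.40) / 68.05 = 1.308 rev/s.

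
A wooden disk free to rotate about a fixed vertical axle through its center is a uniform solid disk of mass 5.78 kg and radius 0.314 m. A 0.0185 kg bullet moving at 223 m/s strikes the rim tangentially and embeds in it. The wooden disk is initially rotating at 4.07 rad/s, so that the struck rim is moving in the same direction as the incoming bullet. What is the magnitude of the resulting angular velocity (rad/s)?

|ω_f| ≈ 8.56 rad/s

About the axle the impulsive forces during the collision are internal, so angular momentum about that axis is conserved.
I_p = ½(5.78)(0.314)² = 0.2849 kg·m². Taking the sense of the bullet's angular momentum as positive, L_{bullet} = m v R = (0.0185)(223)(0.314) = 1.295 kg·m²/s.
L_i = +I_p ω_p + m v R = +(0.2849)(4.07) + 1.295 = 2.455 kg·m²/s.
After sticking, I_f = I_p + m R² = 0.2849 + (0.0185)(0.314)² = 0.2868 kg·m².
ω_f = L_i / I_f = 2.455 / 0.2868 = 8.561 rad/s.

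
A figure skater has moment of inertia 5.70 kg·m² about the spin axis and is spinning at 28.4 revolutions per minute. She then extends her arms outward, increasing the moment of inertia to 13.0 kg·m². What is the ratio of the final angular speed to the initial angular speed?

With no external torque about the axis, L is conserved: I₁ω₁ = I₂ω₂.
ω₂/ω₁ = I₁/I₂ = 5.700 / 13.00 = 0.4385.

ω₂/ω₁ ≈ 0.438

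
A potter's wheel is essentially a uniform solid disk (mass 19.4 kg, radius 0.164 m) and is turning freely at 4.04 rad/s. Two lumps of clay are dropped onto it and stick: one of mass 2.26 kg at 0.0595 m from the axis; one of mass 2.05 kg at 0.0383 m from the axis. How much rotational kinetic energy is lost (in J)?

The added mass arrives with no angular momentum about the axis, and any external torque about the axis is negligible, so the system's angular momentum is conserved.
I_p = ½(19.4)(0.164)² = 0.2609 kg·m².
Added inertia Σmr² = (2.26)(0.0595)² + (2.05)(0.0383)² = 0.01101 kg·m²; I_f = 0.2609 + 0.01101 = 0.2719 kg·m².
ω_f = I_p ω_i / I_f = (0.2609)(4.04) / 0.2719 = 3.876 rad/s.
KE_i = ½(0.2609)(4.040 rad/s)² = 2.129 J; KE_f = ½(0.2719)(3.876)² = 2.043 J.

energy lost ≈ 0.0862 J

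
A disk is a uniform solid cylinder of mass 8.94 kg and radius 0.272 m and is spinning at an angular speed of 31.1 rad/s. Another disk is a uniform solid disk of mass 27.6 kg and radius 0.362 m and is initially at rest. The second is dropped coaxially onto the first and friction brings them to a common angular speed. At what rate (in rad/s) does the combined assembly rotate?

The coupling torques are internal; angular momentum about the shared axis is conserved.
Moments of inertia: I_A = ½(8.94)(0.272)² = 0.3307 kg·m²; I_B = ½(27.6)(0.362)² = 1.808 kg·m².
Taking A's sense as positive: L = (0.3307)(31.1) = 10.29 kg·m²·rad/s.
Combined I = 0.3307 + 1.808 = 2.139 kg·m².
ω_f = L / I = 10.29 / 2.139 = 4.808 rad/s.

|ω_f| ≈ 4.81 rad/s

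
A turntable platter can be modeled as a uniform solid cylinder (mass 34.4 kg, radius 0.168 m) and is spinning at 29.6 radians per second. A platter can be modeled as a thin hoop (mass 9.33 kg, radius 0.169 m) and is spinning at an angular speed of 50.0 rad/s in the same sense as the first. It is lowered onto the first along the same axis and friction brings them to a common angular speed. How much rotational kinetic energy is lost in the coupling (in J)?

No external torque acts about the common axis, so total angular momentum is conserved.
Moments of inertia: I_A = ½(34.4)(0.168)² = 0.4855 kg·m²; I_B = (9.33)(0.169)² = 0.2665 kg·m².
Taking A's sense as positive: L = (0.4855)(29.6) + (0.2665)(50.0) = 27.69 kg·m²·rad/s.
Combined I = 0.4855 + 0.2665 = 0.7519 kg·m².
ω_f = L / I = 27.69 / 0.7519 = 36.83 rad/s.
KE_i = ½ΣIω² = 545.8 J; KE_f = ½(0.7519)(36.83)² = 510.0 J.

ΔKE lost ≈ 35.8 J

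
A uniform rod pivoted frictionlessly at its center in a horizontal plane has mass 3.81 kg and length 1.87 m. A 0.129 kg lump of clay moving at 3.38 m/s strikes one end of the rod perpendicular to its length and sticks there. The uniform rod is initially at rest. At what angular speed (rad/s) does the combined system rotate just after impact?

|ω_f| ≈ 0.333 rad/s

About the pivot the impulsive forces during the collision are internal, so angular momentum about that axis is conserved.
I_p = (1/12)(3.81)(1.87)² = 1.110 kg·m². Taking the sense of the lump of clay's angular momentum as positive, L_{lump} = m v R = (0.129)(3.38)(1.87/2) = 0.4077 kg·m²/s.
L_i = 0 + 0.4077 = 0.4077 kg·m²/s.
After sticking, I_f = I_p + m R² = 1.110 + (0.129)(1.87/2)² = 1.223 kg·m².
ω_f = L_i / I_f = 0.4077 / 1.223 = 0.3333 rad/s.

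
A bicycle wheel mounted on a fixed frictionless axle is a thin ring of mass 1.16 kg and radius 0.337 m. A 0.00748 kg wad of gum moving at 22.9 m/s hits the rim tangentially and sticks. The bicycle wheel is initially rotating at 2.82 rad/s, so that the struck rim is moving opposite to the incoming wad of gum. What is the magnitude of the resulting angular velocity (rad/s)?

|ω_f| ≈ 2.37 rad/s

About the axle the impulsive forces during the collision are internal, so angular momentum about that axis is conserved.
I_p = (1.16)(0.337)² = 0.1317 kg·m². Taking the sense of the wad of gum's angular momentum as positive, L_{wad} = m v R = (0.00748)(22.9)(0.337) = 0.05773 kg·m²/s.
L_i = −I_p ω_p + m v R = −(0.1317)(2.82) + 0.05773 = -0.3138 kg·m²/s.
After sticking, I_f = I_p + m R² = 0.1317 + (0.00748)(0.337)² = 0.1326 kg·m².
ω_f = L_i / I_f = -0.3138 / 0.1326 = -2.367 rad/s.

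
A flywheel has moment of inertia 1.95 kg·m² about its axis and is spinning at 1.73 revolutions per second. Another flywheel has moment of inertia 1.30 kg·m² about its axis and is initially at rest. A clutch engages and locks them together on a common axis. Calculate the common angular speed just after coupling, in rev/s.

|ω_f| ≈ 1.04 rev/s

No external torque acts about the common axis, so total angular momentum is conserved.
Taking A's sense as positive: L = (1.950)(1.73) = 3.374 kg·m²·rev/s.
Combined I = 1.950 + 1.300 = 3.250 kg·m².
ω_f = L / I = 3.374 / 3.250 = 1.038 rev/s.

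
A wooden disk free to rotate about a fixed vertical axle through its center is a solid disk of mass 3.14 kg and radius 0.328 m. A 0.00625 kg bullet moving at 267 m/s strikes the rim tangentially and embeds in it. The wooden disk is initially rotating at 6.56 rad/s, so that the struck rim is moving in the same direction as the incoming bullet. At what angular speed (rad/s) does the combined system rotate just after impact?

|ω_f| ≈ 9.76 rad/s

The axle reaction passes through the axle and exerts no torque about it; angular momentum about the axle is conserved through the impact.
I_p = ½(3.14)(0.328)² = 0.1689 kg·m². Taking the sense of the bullet's angular momentum as positive, L_{bullet} = m v R = (0.00625)(267)(0.328) = 0.5474 kg·m²/s.
L_i = +I_p ω_p + m v R = +(0.1689)(6.56) + 0.5474 = 1.655 kg·m²/s.
After sticking, I_f = I_p + m R² = 0.1689 + (0.00625)(0.328)² = 0.1696 kg·m².
ω_f = L_i / I_f = 1.655 / 0.1696 = 9.762 rad/s.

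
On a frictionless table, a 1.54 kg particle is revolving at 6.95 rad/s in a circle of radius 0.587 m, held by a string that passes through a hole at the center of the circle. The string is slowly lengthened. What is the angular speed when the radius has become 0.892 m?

ω₂ ≈ 3.01 rad/s

The constraining force is radial, so m r² ω about the center is conserved.
ω₂ = ω₁ (r₁/r₂)² = (6.95)(0.587/0.892)² = 3.010 rad/s.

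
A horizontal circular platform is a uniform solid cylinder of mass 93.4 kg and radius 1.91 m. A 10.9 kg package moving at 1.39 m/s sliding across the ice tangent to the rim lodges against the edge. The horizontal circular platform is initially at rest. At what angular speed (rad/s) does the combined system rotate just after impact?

|ω_f| ≈ 0.138 rad/s

The axle reaction passes through the central axle and exerts no torque about it; angular momentum about the central axle is conserved through the impact.
I_p = ½(93.4)(1.91)² = 170.4 kg·m². Taking the sense of the package's angular momentum as positive, L_{package} = m v R = (10.9)(1.39)(1.91) = 28.94 kg·m²/s.
L_i = 0 + 28.94 = 28.94 kg·m²/s.
After sticking, I_f = I_p + m R² = 170.4 + (10.9)(1.91)² = 210.1 kg·m².
ω_f = L_i / I_f = 28.94 / 210.1 = 0.1377 rad/s.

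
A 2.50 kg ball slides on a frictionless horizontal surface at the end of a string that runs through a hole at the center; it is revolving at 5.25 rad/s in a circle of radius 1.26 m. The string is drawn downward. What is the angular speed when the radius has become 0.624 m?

No torque about the axis ⇒ m r₁² ω₁ = m r₂² ω₂.
ω₂ = ω₁ (r₁/r₂)² = (5.25)(1.26/0.624)² = 21.41 rad/s.

ω₂ ≈ 21.4 rad/s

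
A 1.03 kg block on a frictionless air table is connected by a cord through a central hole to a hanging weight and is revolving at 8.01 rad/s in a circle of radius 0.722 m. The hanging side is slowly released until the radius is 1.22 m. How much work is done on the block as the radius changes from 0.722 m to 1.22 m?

W ≈ -11.2 J

The constraining force is radial, so m r² ω about the center is conserved.
ω₂ = ω₁ (r₁/r₂)² = (8.01)(0.722/1.22)² = 2.805 rad/s.
W = ΔKE = ½m(v₂² − v₁²) = -11.19 J.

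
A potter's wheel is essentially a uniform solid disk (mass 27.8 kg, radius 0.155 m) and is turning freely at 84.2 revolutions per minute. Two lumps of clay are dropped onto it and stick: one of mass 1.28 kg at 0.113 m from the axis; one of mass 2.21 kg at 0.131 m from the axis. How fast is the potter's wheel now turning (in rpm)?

ω_f ≈ 72.4 rpm

No external torque acts about the axis; L_before = L_after.
I_p = ½(27.8)(0.155)² = 0.3339 kg·m².
Added inertia Σmr² = (1.28)(0.113)² + (2.21)(0.131)² = 0.05427 kg·m²; I_f = 0.3339 + 0.05427 = 0.3882 kg·m².
ω_f = I_p ω_i / I_f = (0.3339)(84.2) / 0.3882 = 72.43 rpm.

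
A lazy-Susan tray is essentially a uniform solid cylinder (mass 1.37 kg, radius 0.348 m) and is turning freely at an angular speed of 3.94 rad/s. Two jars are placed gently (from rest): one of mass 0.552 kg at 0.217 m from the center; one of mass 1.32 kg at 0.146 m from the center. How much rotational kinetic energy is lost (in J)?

energy lost ≈ 0.254 J

The added mass arrives with no angular momentum about the center, and any external torque about the center is negligible, so the system's angular momentum is conserved.
I_p = ½(1.37)(0.348)² = 0.08296 kg·m².
Added inertia Σmr² = (0.552)(0.217)² + (1.32)(0.146)² = 0.05413 kg·m²; I_f = 0.08296 + 0.05413 = 0.1371 kg·m².
ω_f = I_p ω_i / I_f = (0.08296)(3.94) / 0.1371 = 2.384 rad/s.
KE_i = ½(0.08296)(3.940 rad/s)² = 0.6439 J; KE_f = ½(0.1371)(2.384)² = 0.3896 J.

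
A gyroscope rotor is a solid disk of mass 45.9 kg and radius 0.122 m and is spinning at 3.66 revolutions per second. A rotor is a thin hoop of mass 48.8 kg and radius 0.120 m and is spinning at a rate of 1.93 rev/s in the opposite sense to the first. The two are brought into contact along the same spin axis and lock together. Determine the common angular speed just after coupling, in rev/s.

The coupling torques are internal; angular momentum about the shared axis is conserved.
Moments of inertia: I_A = ½(45.9)(0.122)² = 0.3416 kg·m²; I_B = (48.8)(0.120)² = 0.7027 kg·m².
Taking A's sense as positive: L = (0.3416)(3.66) − (0.7027)(1.93) = -0.1060 kg·m²·rev/s.
Combined I = 0.3416 + 0.7027 = 1.044 kg·m².
ω_f = L / I = -0.1060 / 1.044 = -0.1015 rev/s.

|ω_f| ≈ 0.102 rev/s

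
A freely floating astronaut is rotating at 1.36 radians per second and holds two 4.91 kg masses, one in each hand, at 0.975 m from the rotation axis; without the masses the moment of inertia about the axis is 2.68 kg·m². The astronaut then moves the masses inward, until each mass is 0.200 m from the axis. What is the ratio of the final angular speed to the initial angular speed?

With no external torque about the axis, L is conserved: I₁ω₁ = I₂ω₂.
I₁ = 2.68 + 2(4.91)(0.975)² = 12.02 kg·m²; I₂ = 2.68 + 2(4.91)(0.200)² = 3.073 kg·m².
ω₂/ω₁ = I₁/I₂ = 12.02 / 3.073 = 3.910.

ω₂/ω₁ ≈ 3.91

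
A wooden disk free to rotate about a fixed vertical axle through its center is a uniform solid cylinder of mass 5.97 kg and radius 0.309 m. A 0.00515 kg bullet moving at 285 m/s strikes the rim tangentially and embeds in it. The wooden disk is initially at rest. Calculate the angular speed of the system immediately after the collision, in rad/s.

The axle reaction passes through the axle and exerts no torque about it; angular momentum about the axle is conserved through the impact.
I_p = ½(5.97)(0.309)² = 0.2850 kg·m². Taking the sense of the bullet's angular momentum as positive, L_{bullet} = m v R = (0.00515)(285)(0.309) = 0.4535 kg·m²/s.
L_i = 0 + 0.4535 = 0.4535 kg·m²/s.
After sticking, I_f = I_p + m R² = 0.2850 + (0.00515)(0.309)² = 0.2855 kg·m².
ω_f = L_i / I_f = 0.4535 / 0.2855 = 1.589 rad/s.

|ω_f| ≈ 1.59 rad/s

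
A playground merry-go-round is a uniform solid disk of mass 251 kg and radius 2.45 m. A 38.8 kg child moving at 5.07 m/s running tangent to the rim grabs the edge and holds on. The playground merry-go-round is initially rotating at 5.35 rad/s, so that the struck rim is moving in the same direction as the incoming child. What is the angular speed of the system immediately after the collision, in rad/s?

|ω_f| ≈ 4.58 rad/s

About the axle the impulsive forces during the collision are internal, so angular momentum about that axis is conserved.
I_p = ½(251)(2.45)² = 753.3 kg·m². Taking the sense of the child's angular momentum as positive, L_{child} = m v R = (38.8)(5.07)(2.45) = 482.0 kg·m²/s.
L_i = +I_p ω_p + m v R = +(753.3)(5.35) + 482.0 = 4512 kg·m²/s.
After sticking, I_f = I_p + m R² = 753.3 + (38.8)(2.45)² = 986.2 kg·m².
ω_f = L_i / I_f = 4512 / 986.2 = 4.575 rad/s.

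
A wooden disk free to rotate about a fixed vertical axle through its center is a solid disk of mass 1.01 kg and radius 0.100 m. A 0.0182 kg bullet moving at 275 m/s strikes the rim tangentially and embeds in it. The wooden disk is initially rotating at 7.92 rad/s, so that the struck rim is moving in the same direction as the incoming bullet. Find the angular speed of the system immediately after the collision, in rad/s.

|ω_f| ≈ 103 rad/s

About the axle the impulsive forces during the collision are internal, so angular momentum about that axis is conserved.
I_p = ½(1.01)(0.100)² = 0.005050 kg·m². Taking the sense of the bullet's angular momentum as positive, L_{bullet} = m v R = (0.0182)(275)(0.100) = 0.5005 kg·m²/s.
L_i = +I_p ω_p + m v R = +(0.005050)(7.92) + 0.5005 = 0.5405 kg·m²/s.
After sticking, I_f = I_p + m R² = 0.005050 + (0.0182)(0.100)² = 0.005232 kg·m².
ω_f = L_i / I_f = 0.5405 / 0.005232 = 103.3 rad/s.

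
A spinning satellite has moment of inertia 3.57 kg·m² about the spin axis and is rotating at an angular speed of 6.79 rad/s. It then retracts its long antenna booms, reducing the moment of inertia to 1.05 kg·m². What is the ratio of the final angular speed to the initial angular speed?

No external torque acts about the spin axis, so angular momentum is conserved.
ω₂/ω₁ = I₁/I₂ = 3.570 / 1.050 = 3.400.

ω₂/ω₁ ≈ 3.40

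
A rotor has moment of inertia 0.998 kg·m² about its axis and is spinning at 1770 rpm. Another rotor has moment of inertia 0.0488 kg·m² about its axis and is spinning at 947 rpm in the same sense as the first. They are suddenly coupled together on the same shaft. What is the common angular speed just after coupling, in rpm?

|ω_f| ≈ 1730 rpm

No external torque acts about the common axis, so total angular momentum is conserved.
Taking A's sense as positive: L = (0.9980)(1770) + (0.04880)(947) = 1813 kg·m²·rpm.
Combined I = 0.9980 + 0.04880 = 1.047 kg·m².
ω_f = L / I = 1813 / 1.047 = 1732 rpm.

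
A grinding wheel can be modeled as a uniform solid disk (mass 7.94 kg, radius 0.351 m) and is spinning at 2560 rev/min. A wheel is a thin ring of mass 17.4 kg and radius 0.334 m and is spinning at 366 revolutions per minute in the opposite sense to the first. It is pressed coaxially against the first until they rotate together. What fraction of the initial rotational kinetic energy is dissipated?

No external torque acts about the common axis, so total angular momentum is conserved.
Moments of inertia: I_A = ½(7.94)(0.351)² = 0.4891 kg·m²; I_B = (17.4)(0.334)² = 1.941 kg·m².
Taking A's sense as positive: L = (0.4891)(2560) − (1.941)(366) = 541.7 kg·m²·rpm.
Combined I = 0.4891 + 1.941 = 2.430 kg·m².
ω_f = L / I = 541.7 / 2.430 = 222.9 rpm.
KE_i = ½ΣIω² = 19000 J; KE_f = ½(2.430)(23.34)² = 662.0 J.
Fraction dissipated = (KE_i − KE_f)/KE_i = 0.9652.

fraction ≈ 0.965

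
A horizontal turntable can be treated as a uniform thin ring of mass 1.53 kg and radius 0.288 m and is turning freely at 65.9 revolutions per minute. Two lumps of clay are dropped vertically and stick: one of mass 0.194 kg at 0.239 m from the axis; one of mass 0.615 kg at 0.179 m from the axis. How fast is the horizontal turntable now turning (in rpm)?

ω_f ≈ 53.0 rpm

The added mass arrives with no angular momentum about the axis, and any external torque about the axis is negligible, so the system's angular momentum is conserved.
I_p = (1.53)(0.288)² = 0.1269 kg·m².
Added inertia Σmr² = (0.194)(0.239)² + (0.615)(0.179)² = 0.03079 kg·m²; I_f = 0.1269 + 0.03079 = 0.1577 kg·m².
ω_f = I_p ω_i / I_f = (0.1269)(65.9) / 0.1577 = 53.03 rpm.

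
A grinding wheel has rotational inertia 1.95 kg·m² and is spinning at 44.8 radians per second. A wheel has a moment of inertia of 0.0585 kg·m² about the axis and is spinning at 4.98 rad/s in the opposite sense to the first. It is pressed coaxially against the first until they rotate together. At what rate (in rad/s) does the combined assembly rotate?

No external torque acts about the common axis, so total angular momentum is conserved.
Taking A's sense as positive: L = (1.950)(44.8) − (0.05850)(4.98) = 87.07 kg·m²·rad/s.
Combined I = 1.950 + 0.05850 = 2.009 kg·m².
ω_f = L / I = 87.07 / 2.009 = 43.35 rad/s.

|ω_f| ≈ 43.4 rad/s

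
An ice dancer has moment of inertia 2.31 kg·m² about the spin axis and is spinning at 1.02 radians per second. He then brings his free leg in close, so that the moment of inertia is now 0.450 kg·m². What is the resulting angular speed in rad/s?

With no external torque about the axis, L is conserved: I₁ω₁ = I₂ω₂.
ω₂ = I₁ω₁ / I₂ = (2.310)(1.02 rad/s) / (0.4500) = 5.236 rad/s.

ω₂ ≈ 5.24 rad/s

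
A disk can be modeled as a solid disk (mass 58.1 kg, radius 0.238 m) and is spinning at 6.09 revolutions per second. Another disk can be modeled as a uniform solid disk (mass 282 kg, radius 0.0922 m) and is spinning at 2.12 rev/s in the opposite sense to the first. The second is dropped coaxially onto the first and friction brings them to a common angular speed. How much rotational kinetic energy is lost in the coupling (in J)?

ΔKE lost ≈ 923 J

The coupling torques are internal; angular momentum about the shared axis is conserved.
Moments of inertia: I_A = ½(58.1)(0.238)² = 1.646 kg·m²; I_B = ½(282)(0.0922)² = 1.199 kg·m².
Taking A's sense as positive: L = (1.646)(6.09) − (1.199)(2.12) = 7.480 kg·m²·rev/s.
Combined I = 1.646 + 1.199 = 2.844 kg·m².
ω_f = L / I = 7.480 / 2.844 = 2.630 rev/s.
KE_i = ½ΣIω² = 1311 J; KE_f = ½(2.844)(16.52)² = 388.3 J.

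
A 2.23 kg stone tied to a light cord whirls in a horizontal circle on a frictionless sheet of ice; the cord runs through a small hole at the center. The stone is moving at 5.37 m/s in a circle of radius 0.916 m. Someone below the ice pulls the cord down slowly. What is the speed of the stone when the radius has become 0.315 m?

v₂ ≈ 15.6 m/s

Central (radial) force ⇒ zero torque about the center ⇒ m v r is constant.
v₂ = v₁ r₁ / r₂ = (5.37)(0.916) / (0.315) = 15.62 m/s.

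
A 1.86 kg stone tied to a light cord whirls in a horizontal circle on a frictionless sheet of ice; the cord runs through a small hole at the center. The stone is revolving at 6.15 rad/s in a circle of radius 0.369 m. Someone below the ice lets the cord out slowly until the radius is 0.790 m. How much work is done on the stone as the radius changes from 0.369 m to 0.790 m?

W ≈ -3.74 J

No torque about the axis ⇒ m r₁² ω₁ = m r₂² ω₂.
ω₂ = ω₁ (r₁/r₂)² = (6.15)(0.369/0.790)² = 1.342 rad/s.
W = ΔKE = ½m(v₂² − v₁²) = -3.745 J.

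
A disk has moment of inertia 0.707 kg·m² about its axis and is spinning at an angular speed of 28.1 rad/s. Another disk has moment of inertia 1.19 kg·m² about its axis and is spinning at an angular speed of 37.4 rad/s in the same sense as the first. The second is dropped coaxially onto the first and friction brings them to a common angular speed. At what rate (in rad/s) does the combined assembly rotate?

The coupling torques are internal; angular momentum about the shared axis is conserved.
Taking A's sense as positive: L = (0.7070)(28.1) + (1.190)(37.4) = 64.37 kg·m²·rad/s.
Combined I = 0.7070 + 1.190 = 1.897 kg·m².
ω_f = L / I = 64.37 / 1.897 = 33.93 rad/s.

|ω_f| ≈ 33.9 rad/s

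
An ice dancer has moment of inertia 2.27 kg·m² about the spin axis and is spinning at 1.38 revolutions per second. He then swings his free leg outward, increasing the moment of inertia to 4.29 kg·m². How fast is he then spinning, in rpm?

ω₂ ≈ 43.8 rpm

Angular momentum about the spin axis is conserved since the torque about it is zero.
ω₂ = I₁ω₁ / I₂ = (2.270)(1.38 rev/s) / (4.290) = 0.7302 rev/s = 43.81 rpm.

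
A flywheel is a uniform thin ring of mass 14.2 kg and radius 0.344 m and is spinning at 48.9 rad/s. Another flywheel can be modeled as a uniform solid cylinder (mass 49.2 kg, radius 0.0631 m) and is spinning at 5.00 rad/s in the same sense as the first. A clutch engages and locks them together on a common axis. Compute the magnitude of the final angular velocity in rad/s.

The coupling torques are internal; angular momentum about the shared axis is conserved.
Moments of inertia: I_A = (14.2)(0.344)² = 1.680 kg·m²; I_B = ½(49.2)(0.0631)² = 0.09795 kg·m².
Taking A's sense as positive: L = (1.680)(48.9) + (0.09795)(5.00) = 82.66 kg·m²·rad/s.
Combined I = 1.680 + 0.09795 = 1.778 kg·m².
ω_f = L / I = 82.66 / 1.778 = 46.48 rad/s.

|ω_f| ≈ 46.5 rad/s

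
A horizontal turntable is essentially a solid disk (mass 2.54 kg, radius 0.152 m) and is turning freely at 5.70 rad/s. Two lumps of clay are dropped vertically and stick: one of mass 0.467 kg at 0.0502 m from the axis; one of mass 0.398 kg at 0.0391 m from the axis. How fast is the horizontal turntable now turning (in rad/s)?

ω_f ≈ 5.37 rad/s

The added mass arrives with no angular momentum about the axis, and any external torque about the axis is negligible, so the system's angular momentum is conserved.
I_p = ½(2.54)(0.152)² = 0.02934 kg·m².
Added inertia Σmr² = (0.467)(0.0502)² + (0.398)(0.0391)² = 0.001785 kg·m²; I_f = 0.02934 + 0.001785 = 0.03113 kg·m².
ω_f = I_p ω_i / I_f = (0.02934)(5.70) / 0.03113 = 5.373 rad/s.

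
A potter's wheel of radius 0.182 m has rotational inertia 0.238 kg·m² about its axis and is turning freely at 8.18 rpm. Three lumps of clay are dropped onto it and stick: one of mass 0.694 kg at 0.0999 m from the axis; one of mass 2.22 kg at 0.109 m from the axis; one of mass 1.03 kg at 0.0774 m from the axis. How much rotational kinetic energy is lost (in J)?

The added mass arrives with no angular momentum about the axis, and any external torque about the axis is negligible, so the system's angular momentum is conserved.
Added inertia Σmr² = (0.694)(0.0999)² + (2.22)(0.109)² + (1.03)(0.0774)² = 0.03947 kg·m²; I_f = 0.2380 + 0.03947 = 0.2775 kg·m².
ω_f = I_p ω_i / I_f = (0.2380)(8.18) / 0.2775 = 7.016 rpm.
KE_i = ½(0.2380)(0.8566 rad/s)² = 0.08732 J; KE_f = ½(0.2775)(0.7347)² = 0.07490 J.

energy lost ≈ 0.0124 J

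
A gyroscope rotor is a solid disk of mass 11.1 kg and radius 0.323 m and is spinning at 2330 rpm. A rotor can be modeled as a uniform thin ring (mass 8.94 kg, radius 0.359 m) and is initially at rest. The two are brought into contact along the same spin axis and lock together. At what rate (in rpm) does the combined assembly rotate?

|ω_f| ≈ 779 rpm

The coupling torques are internal; angular momentum about the shared axis is conserved.
Moments of inertia: I_A = ½(11.1)(0.323)² = 0.5790 kg·m²; I_B = (8.94)(0.359)² = 1.152 kg·m².
Taking A's sense as positive: L = (0.5790)(2330) = 1349 kg·m²·rpm.
Combined I = 0.5790 + 1.152 = 1.731 kg·m².
ω_f = L / I = 1349 / 1.731 = 779.3 rpm.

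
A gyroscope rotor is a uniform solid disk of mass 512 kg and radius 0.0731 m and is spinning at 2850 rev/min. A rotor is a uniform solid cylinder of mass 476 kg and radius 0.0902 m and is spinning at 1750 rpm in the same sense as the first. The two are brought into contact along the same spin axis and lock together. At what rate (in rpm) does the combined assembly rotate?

|ω_f| ≈ 2210 rpm

No external torque acts about the common axis, so total angular momentum is conserved.
Moments of inertia: I_A = ½(512)(0.0731)² = 1.368 kg·m²; I_B = ½(476)(0.0902)² = 1.936 kg·m².
Taking A's sense as positive: L = (1.368)(2850) + (1.936)(1750) = 7287 kg·m²·rpm.
Combined I = 1.368 + 1.936 = 3.304 kg·m².
ω_f = L / I = 7287 / 3.304 = 2205 rpm.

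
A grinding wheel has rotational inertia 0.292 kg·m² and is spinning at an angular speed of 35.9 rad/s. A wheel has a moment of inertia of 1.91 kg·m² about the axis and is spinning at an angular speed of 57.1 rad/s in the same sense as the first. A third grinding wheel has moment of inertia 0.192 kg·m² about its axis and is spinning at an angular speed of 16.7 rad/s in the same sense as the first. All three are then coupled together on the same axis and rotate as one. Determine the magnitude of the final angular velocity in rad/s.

The coupling torques are internal; angular momentum about the shared axis is conserved.
Taking A's sense as positive: L = (0.2920)(35.9) + (1.910)(57.1) + (0.1920)(16.7) = 122.8 kg·m²·rad/s.
Combined I = 0.2920 + 1.910 + 0.1920 = 2.394 kg·m².
ω_f = L / I = 122.8 / 2.394 = 51.27 rad/s.

|ω_f| ≈ 51.3 rad/s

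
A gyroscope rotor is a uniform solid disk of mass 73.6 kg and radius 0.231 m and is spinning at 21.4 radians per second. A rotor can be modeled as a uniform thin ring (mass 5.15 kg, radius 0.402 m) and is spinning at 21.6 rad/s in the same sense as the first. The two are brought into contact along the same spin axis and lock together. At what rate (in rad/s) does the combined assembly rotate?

The coupling torques are internal; angular momentum about the shared axis is conserved.
Moments of inertia: I_A = ½(73.6)(0.231)² = 1.964 kg·m²; I_B = (5.15)(0.402)² = 0.8323 kg·m².
Taking A's sense as positive: L = (1.964)(21.4) + (0.8323)(21.6) = 60.00 kg·m²·rad/s.
Combined I = 1.964 + 0.8323 = 2.796 kg·m².
ω_f = L / I = 60.00 / 2.796 = 21.46 rad/s.

|ω_f| ≈ 21.5 rad/s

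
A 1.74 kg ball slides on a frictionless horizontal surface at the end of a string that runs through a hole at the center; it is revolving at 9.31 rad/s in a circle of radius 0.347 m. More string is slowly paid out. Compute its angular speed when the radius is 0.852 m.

ω₂ ≈ 1.54 rad/s

No torque about the axis ⇒ m r₁² ω₁ = m r₂² ω₂.
ω₂ = ω₁ (r₁/r₂)² = (9.31)(0.347/0.852)² = 1.544 rad/s.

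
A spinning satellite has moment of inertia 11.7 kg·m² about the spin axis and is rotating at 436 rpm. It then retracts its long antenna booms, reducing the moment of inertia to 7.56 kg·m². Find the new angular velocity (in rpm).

No external torque acts about the spin axis, so angular momentum is conserved.
ω₂ = I₁ω₁ / I₂ = (11.70)(436 rpm) / (7.560) = 674.8 rpm.

ω₂ ≈ 675 rpm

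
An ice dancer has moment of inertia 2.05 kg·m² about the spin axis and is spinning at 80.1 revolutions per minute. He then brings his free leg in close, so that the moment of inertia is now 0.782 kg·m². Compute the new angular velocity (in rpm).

ω₂ ≈ 210 rpm

With no external torque about the axis, L is conserved: I₁ω₁ = I₂ω₂.
ω₂ = I₁ω₁ / I₂ = (2.050)(80.1 rpm) / (0.7820) = 210.0 rpm.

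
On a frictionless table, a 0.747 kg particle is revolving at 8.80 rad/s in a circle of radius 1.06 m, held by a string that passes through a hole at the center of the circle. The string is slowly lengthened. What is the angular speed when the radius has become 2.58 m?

ω₂ ≈ 1.49 rad/s

The constraining force is radial, so m r² ω about the center is conserved.
ω₂ = ω₁ (r₁/r₂)² = (8.80)(1.06/2.58)² = 1.485 rad/s.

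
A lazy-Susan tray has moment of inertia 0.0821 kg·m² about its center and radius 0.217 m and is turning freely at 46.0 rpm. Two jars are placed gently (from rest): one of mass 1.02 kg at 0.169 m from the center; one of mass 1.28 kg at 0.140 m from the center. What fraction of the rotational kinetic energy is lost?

The added mass arrives with no angular momentum about the center, and any external torque about the center is negligible, so the system's angular momentum is conserved.
Added inertia Σmr² = (1.02)(0.169)² + (1.28)(0.140)² = 0.05422 kg·m²; I_f = 0.08210 + 0.05422 = 0.1363 kg·m².
ω_f = I_p ω_i / I_f = (0.08210)(46.0) / 0.1363 = 27.70 rpm.
KE_i = ½(0.08210)(4.817 rad/s)² = 0.9525 J; KE_f = ½(0.1363)(2.901)² = 0.5737 J.
Fraction lost = 0.3977.

fraction ≈ 0.398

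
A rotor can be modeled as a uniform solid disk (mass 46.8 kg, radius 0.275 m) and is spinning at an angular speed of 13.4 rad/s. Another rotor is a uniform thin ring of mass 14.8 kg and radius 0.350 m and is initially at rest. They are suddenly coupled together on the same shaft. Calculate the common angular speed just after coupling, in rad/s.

The coupling torques are internal; angular momentum about the shared axis is conserved.
Moments of inertia: I_A = ½(46.8)(0.275)² = 1.770 kg·m²; I_B = (14.8)(0.350)² = 1.813 kg·m².
Taking A's sense as positive: L = (1.770)(13.4) = 23.71 kg·m²·rad/s.
Combined I = 1.770 + 1.813 = 3.583 kg·m².
ω_f = L / I = 23.71 / 3.583 = 6.619 rad/s.

|ω_f| ≈ 6.62 rad/s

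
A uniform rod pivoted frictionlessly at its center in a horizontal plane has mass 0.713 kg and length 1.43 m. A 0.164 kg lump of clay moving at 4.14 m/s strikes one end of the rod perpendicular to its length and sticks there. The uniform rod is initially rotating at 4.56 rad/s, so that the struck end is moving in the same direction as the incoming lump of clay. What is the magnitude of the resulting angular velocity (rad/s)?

The axle reaction passes through the pivot and exerts no torque about it; angular momentum about the pivot is conserved through the impact.
I_p = (1/12)(0.713)(1.43)² = 0.1215 kg·m². Taking the sense of the lump of clay's angular momentum as positive, L_{lump} = m v R = (0.164)(4.14)(1.43/2) = 0.4855 kg·m²/s.
L_i = +I_p ω_p + m v R = +(0.1215)(4.56) + 0.4855 = 1.040 kg·m²/s.
After sticking, I_f = I_p + m R² = 0.1215 + (0.164)(1.43/2)² = 0.2053 kg·m².
ω_f = L_i / I_f = 1.040 / 0.2053 = 5.062 rad/s.

|ω_f| ≈ 5.06 rad/s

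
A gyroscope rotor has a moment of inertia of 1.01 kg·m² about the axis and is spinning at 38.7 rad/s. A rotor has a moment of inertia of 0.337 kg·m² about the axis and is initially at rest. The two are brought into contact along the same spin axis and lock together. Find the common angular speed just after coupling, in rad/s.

|ω_f| ≈ 29.0 rad/s

The coupling torques are internal; angular momentum about the shared axis is conserved.
Taking A's sense as positive: L = (1.010)(38.7) = 39.09 kg·m²·rad/s.
Combined I = 1.010 + 0.3370 = 1.347 kg·m².
ω_f = L / I = 39.09 / 1.347 = 29.02 rad/s.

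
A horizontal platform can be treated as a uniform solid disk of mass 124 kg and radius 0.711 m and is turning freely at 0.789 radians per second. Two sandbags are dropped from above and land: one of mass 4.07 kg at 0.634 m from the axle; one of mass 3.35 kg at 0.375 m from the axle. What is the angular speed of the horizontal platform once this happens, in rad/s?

ω_f ≈ 0.739 rad/s

The added mass arrives with no angular momentum about the axle, and any external torque about the axle is negligible, so the system's angular momentum is conserved.
I_p = ½(124)(0.711)² = 31.34 kg·m².
Added inertia Σmr² = (4.07)(0.634)² + (3.35)(0.375)² = 2.107 kg·m²; I_f = 31.34 + 2.107 = 33.45 kg·m².
ω_f = I_p ω_i / I_f = (31.34)(0.789) / 33.45 = 0.7393 rad/s.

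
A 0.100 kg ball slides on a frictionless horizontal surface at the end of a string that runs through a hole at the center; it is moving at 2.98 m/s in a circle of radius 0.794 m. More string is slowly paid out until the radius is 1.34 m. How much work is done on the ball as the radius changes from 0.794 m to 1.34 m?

W ≈ -0.288 J

The only horizontal force on the mass is along the cord (radial), so it exerts no torque about the hole and angular momentum m v r is conserved.
v₂ = v₁ r₁ / r₂ = (2.98)(0.794) / (1.34) = 1.766 m/s.
W = ΔKE = ½m(v₂² − v₁²) = -0.2881 J.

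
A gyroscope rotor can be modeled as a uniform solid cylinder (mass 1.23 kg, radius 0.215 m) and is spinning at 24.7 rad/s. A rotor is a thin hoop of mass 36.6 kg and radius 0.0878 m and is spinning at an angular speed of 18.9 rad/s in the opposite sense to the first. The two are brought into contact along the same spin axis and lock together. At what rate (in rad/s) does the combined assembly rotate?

|ω_f| ≈ 14.9 rad/s

No external torque acts about the common axis, so total angular momentum is conserved.
Moments of inertia: I_A = ½(1.23)(0.215)² = 0.02843 kg·m²; I_B = (36.6)(0.0878)² = 0.2821 kg·m².
Taking A's sense as positive: L = (0.02843)(24.7) − (0.2821)(18.9) = -4.630 kg·m²·rad/s.
Combined I = 0.02843 + 0.2821 = 0.3106 kg·m².
ω_f = L / I = -4.630 / 0.3106 = -14.91 rad/s.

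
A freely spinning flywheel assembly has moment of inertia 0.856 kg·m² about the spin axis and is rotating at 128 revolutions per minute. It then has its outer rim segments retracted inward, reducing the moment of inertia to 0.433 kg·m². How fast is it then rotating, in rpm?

No external torque acts about the spin axis, so angular momentum is conserved.
ω₂ = I₁ω₁ / I₂ = (0.8560)(128 rpm) / (0.4330) = 253.0 rpm.

ω₂ ≈ 253 rpm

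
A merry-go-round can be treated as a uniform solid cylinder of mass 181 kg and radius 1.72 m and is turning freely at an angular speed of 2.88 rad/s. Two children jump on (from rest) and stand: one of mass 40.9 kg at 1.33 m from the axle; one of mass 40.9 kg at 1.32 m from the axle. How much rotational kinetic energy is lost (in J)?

No external torque acts about the axle; L_before = L_after.
I_p = ½(181)(1.72)² = 267.7 kg·m².
Added inertia Σmr² = (40.9)(1.33)² + (40.9)(1.32)² = 143.6 kg·m²; I_f = 267.7 + 143.6 = 411.3 kg·m².
ω_f = I_p ω_i / I_f = (267.7)(2.88) / 411.3 = 1.875 rad/s.
KE_i = ½(267.7)(2.880 rad/s)² = 1110 J; KE_f = ½(411.3)(1.875)² = 722.7 J.

energy lost ≈ 388 J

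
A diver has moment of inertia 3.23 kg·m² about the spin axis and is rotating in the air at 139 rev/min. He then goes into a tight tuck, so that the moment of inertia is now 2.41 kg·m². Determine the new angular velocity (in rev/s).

ω₂ ≈ 3.10 rev/s

Angular momentum about the spin axis is conserved since the torque about it is zero.
ω₂ = I₁ω₁ / I₂ = (3.230)(139 rpm) / (2.410) = 186.3 rpm = 3.105 rev/s.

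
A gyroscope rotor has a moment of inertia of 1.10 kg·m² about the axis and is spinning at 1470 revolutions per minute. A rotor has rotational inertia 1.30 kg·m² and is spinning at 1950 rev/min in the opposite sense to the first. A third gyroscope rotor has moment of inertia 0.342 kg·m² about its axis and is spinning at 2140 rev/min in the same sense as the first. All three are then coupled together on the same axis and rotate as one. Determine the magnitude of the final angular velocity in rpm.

No external torque acts about the common axis, so total angular momentum is conserved.
Taking A's sense as positive: L = (1.100)(1470) − (1.300)(1950) + (0.3420)(2140) = -186.1 kg·m²·rpm.
Combined I = 1.100 + 1.300 + 0.3420 = 2.742 kg·m².
ω_f = L / I = -186.1 / 2.742 = -67.88 rpm.

|ω_f| ≈ 67.9 rpm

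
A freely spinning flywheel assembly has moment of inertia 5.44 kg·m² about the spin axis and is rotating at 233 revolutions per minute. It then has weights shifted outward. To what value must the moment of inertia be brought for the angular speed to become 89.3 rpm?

With no external torque about the axis, L is conserved: I₁ω₁ = I₂ω₂.
I₂ = I₁ω₁ / ω₂ = (5.44)(233) / (89.3) = 14.19 kg·m².

I₂ ≈ 14.2 kg·m²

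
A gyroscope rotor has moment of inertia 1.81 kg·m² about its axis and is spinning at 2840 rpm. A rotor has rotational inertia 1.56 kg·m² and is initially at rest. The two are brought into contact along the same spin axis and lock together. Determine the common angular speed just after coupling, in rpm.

The coupling torques are internal; angular momentum about the shared axis is conserved.
Taking A's sense as positive: L = (1.810)(2840) = 5140 kg·m²·rpm.
Combined I = 1.810 + 1.560 = 3.370 kg·m².
ω_f = L / I = 5140 / 3.370 = 1525 rpm.

|ω_f| ≈ 1530 rpm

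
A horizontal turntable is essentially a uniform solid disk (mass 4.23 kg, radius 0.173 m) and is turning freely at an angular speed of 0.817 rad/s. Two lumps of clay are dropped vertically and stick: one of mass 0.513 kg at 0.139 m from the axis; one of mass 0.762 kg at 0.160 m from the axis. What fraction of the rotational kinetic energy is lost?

fraction ≈ 0.317

The added mass arrives with no angular momentum about the axis, and any external torque about the axis is negligible, so the system's angular momentum is conserved.
I_p = ½(4.23)(0.173)² = 0.06330 kg·m².
Added inertia Σmr² = (0.513)(0.139)² + (0.762)(0.160)² = 0.02942 kg·m²; I_f = 0.06330 + 0.02942 = 0.09272 kg·m².
ω_f = I_p ω_i / I_f = (0.06330)(0.817) / 0.09272 = 0.5578 rad/s.
KE_i = ½(0.06330)(0.8170 rad/s)² = 0.02113 J; KE_f = ½(0.09272)(0.5578)² = 0.01442 J.
Fraction lost = 0.3173.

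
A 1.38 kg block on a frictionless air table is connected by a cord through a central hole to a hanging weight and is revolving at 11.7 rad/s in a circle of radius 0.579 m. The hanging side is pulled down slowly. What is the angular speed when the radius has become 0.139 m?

No torque about the axis ⇒ m r₁² ω₁ = m r₂² ω₂.
ω₂ = ω₁ (r₁/r₂)² = (11.7)(0.579/0.139)² = 203.0 rad/s.

ω₂ ≈ 203 rad/s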